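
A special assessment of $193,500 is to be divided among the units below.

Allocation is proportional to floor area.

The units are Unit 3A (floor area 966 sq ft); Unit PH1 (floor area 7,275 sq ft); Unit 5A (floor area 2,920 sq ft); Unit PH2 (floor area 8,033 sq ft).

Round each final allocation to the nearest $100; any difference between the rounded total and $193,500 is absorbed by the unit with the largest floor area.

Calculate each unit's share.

Total floor area = 19,194.
Unrounded shares: Unit 3A 966/19,194 × $193,500 = 9,738.51; Unit PH1 7,275/19,194 × $193,500 = 73,341.28; Unit 5A 2,920/19,194 × $193,500 = 29,437.32; Unit PH2 8,033/19,194 × $193,500 = 80,982.89.
At nearest $100: Unit 3A $9,700; Unit PH1 $73,300; Unit 5A $29,400; Unit PH2 $81,000. Sum = $193,400.
Difference $193,500 − $193,400 = +$100 applied to largest floor area (Unit PH2): Unit PH2 becomes $81,100.

Unit 3A: $9,700; Unit PH1: $73,300; Unit 5A: $29,400; Unit PH2: $81,100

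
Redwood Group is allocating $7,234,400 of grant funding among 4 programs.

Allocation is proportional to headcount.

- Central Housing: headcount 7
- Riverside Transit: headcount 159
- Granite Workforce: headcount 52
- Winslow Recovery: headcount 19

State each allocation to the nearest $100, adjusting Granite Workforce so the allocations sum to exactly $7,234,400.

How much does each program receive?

Sum of headcount: 237.
Proportional shares: Central Housing 7/237 × $7,234,400 = 213,674.26; Riverside Transit 159/237 × $7,234,400 = 4,853,458.23; Granite Workforce 52/237 × $7,234,400 = 1,587,294.51; Winslow Recovery 19/237 × $7,234,400 = 579,973.00.
After rounding ($100): Central Housing $213,700; Riverside Transit $4,853,500; Granite Workforce $1,587,300; Winslow Recovery $580,000. Sum = $7,234,500.
Difference $7,234,400 − $7,234,500 = −$100 applied to Granite Workforce: Granite Workforce becomes $1,587,200.

Central Housing: $213,700; Riverside Transit: $4,853,500; Granite Workforce: $1,587,200; Winslow Recovery: $580,000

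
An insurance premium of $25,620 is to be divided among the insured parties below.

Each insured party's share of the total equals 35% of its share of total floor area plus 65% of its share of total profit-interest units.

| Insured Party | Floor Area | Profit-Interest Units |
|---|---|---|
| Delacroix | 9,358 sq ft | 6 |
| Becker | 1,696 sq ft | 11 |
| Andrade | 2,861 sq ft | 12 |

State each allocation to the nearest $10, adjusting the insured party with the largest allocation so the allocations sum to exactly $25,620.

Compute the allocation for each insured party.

Delacroix: $9,480 | Becker: $7,410 | Andrade: $8,730

Floor area total 13,915; profit-interest units total 29.
Composite weights (35% floor area + 65% profit-interest units): Delacroix 0.3699; Becker 0.2892; Andrade 0.3409.
Pro-rata amounts: Delacroix 9,475.86; Becker 7,409.58; Andrade 8,734.56.
At nearest $10: Delacroix $9,480; Becker $7,410; Andrade $8,730. Sum = $25,620.
Rounded total matches; no reconciliation needed.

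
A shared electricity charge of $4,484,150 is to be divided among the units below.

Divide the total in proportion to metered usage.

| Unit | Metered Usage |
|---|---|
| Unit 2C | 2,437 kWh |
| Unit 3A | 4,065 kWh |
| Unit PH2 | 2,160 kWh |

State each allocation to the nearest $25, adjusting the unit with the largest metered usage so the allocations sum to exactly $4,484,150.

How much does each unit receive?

Unit 2C: $1,261,600 · Unit 3A: $2,104,350 · Unit PH2: $1,118,200

Sum of metered usage: 8,662.
Raw shares: Unit 2C 2,437/8,662 × $4,484,150 = 1,261,587.80; Unit 3A 4,065/8,662 × $4,484,150 = 2,104,371.94; Unit PH2 2,160/8,662 × $4,484,150 = 1,118,190.26.
Rounded to nearest $25: Unit 2C $1,261,600; Unit 3A $2,104,375; Unit PH2 $1,118,200. Sum = $4,484,175.
Difference $4,484,150 − $4,484,175 = −$25 applied to largest metered usage (Unit 3A): Unit 3A becomes $2,104,350.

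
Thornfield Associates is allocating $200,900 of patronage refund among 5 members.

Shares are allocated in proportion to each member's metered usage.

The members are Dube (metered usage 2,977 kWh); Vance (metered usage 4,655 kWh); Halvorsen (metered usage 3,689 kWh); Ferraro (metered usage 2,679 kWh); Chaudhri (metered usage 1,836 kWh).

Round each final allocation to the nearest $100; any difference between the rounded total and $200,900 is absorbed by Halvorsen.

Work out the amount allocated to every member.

Dube: $37,800 · Vance: $59,100 · Halvorsen: $46,700 · Ferraro: $34,000 · Chaudhri: $23,300

Sum of metered usage: 15,836.
Proportional shares: Dube 2,977/15,836 × $200,900 = 37,767.07; Vance 4,655/15,836 × $200,900 = 59,054.65; Halvorsen 3,689/15,836 × $200,900 = 46,799.70; Ferraro 2,679/15,836 × $200,900 = 33,986.56; Chaudhri 1,836/15,836 × $200,900 = 23,292.02.
After rounding ($100): Dube $37,800; Vance $59,100; Halvorsen $46,800; Ferraro $34,000; Chaudhri $23,300. Sum = $201,000.
Difference $200,900 − $201,000 = −$100 applied to Halvorsen: Halvorsen becomes $46,700.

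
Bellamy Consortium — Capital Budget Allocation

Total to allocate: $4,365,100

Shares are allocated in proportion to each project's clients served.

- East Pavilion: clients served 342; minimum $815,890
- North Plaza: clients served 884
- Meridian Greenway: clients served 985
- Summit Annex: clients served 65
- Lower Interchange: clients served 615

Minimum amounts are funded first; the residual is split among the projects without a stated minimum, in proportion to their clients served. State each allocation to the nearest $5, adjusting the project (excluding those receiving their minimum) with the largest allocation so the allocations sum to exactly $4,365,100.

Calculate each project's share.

East Pavilion: $815,890 | North Plaza: $1,230,875 | Meridian Greenway: $1,371,510 | Summit Annex: $90,505 | Lower Interchange: $856,320

Fund the minimums — East Pavilion $815,890. Residual $3,549,210.
Residual split over remaining clients served 2,549: North Plaza 1,230,875.50 → $1,230,875; Meridian Greenway 1,371,507.20 → $1,371,505; Summit Annex 90,505.55 → $90,505; Lower Interchange 856,321.75 → $856,320.
Rounding difference +$5 applied to Meridian Greenway → $1,371,510.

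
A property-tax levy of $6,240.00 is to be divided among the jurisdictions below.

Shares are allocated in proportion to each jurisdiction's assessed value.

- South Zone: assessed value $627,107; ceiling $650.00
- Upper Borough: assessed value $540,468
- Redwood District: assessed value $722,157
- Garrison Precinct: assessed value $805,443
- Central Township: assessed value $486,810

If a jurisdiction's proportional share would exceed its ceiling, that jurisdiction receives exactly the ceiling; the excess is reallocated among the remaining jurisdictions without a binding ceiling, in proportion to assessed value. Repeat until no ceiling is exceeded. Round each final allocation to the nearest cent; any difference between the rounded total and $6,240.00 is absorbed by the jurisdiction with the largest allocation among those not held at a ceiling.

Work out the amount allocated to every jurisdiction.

Combined assessed value = 3,181,985.
Proportional shares (ignoring caps): South Zone 1,229.7819; Upper Borough 1,059.8794; Redwood District 1,416.1788; Garrison Precinct 1,579.5060; Central Township 954.6539.
Capped: South Zone ($650.00); residual $5,590.00 reallocated over remaining assessed value 2,554,878.
Remaining shares: Upper Borough 1,182.5285 → $1,182.53; Redwood District 1,580.0589 → $1,580.06; Garrison Precinct 1,762.2863 → $1,762.29; Central Township 1,065.1264 → $1,065.13.
Rounding difference −$0.01 applied to Garrison Precinct → $1,762.28.

South Zone: $650.00 | Upper Borough: $1,182.53 | Redwood District: $1,580.06 | Garrison Precinct: $1,762.28 | Central Township: $1,065.13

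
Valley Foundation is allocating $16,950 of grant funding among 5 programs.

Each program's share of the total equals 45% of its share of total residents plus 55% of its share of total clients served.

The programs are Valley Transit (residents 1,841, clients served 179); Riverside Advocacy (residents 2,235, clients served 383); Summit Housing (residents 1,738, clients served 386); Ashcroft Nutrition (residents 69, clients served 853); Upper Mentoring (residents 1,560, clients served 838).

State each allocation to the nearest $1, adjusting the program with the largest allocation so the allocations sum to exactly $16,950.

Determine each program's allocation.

Totals — residents 7,443, clients served 2,639.
Composite weights (45% residents + 55% clients served): Valley Transit 0.1486; Riverside Advocacy 0.2149; Summit Housing 0.1855; Ashcroft Nutrition 0.1819; Upper Mentoring 0.2690.
Proportional shares: Valley Transit 2,518.97; Riverside Advocacy 3,643.38; Summit Housing 3,144.66; Ashcroft Nutrition 3,084.01; Upper Mentoring 4,558.98.
At nearest $1: Valley Transit $2,519; Riverside Advocacy $3,643; Summit Housing $3,145; Ashcroft Nutrition $3,084; Upper Mentoring $4,559. Sum = $16,950.
Rounded total matches; no reconciliation needed.

Valley Transit: $2,519 · Riverside Advocacy: $3,643 · Summit Housing: $3,145 · Ashcroft Nutrition: $3,084 · Upper Mentoring: $4,559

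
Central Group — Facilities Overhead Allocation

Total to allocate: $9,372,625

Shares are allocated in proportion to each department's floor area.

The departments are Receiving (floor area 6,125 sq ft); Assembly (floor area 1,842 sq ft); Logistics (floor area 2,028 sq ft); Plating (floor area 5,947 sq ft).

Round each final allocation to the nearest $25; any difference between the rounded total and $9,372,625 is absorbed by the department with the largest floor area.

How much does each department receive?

Receiving: $3,601,025 · Assembly: $1,082,950 · Logistics: $1,192,300 · Plating: $3,496,350

Total floor area = 15,942.
Unrounded shares: Receiving 6,125/15,942 × $9,372,625 = 3,601,011.68; Assembly 1,842/15,942 × $9,372,625 = 1,082,949.14; Logistics 2,028/15,942 × $9,372,625 = 1,192,302.31; Plating 5,947/15,942 × $9,372,625 = 3,496,361.87.
Rounded to nearest $25: Receiving $3,601,000; Assembly $1,082,950; Logistics $1,192,300; Plating $3,496,350. Sum = $9,372,600.
Difference $9,372,625 − $9,372,600 = +$25 applied to largest floor area (Receiving): Receiving becomes $3,601,025.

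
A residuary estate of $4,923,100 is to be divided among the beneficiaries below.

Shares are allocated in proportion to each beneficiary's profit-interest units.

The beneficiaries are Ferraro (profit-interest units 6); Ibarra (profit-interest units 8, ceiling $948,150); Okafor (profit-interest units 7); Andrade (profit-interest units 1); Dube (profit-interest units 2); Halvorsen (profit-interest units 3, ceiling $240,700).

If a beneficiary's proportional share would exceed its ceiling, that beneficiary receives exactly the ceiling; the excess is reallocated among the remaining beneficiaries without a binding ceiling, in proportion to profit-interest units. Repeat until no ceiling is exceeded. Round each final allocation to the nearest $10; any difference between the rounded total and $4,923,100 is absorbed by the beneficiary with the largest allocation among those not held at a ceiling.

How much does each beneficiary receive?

Profit-interest units total: 27.
Pro-rata shares before constraints: Ferraro 1,094,022.22; Ibarra 1,458,696.30; Okafor 1,276,359.26; Andrade 182,337.04; Dube 364,674.07; Halvorsen 547,011.11.
Cap binds for Ibarra ($948,150), Halvorsen ($240,700); balance $3,734,250 reallocated over remaining profit-interest units 16.
Remaining shares: Ferraro 1,400,343.75 → $1,400,340; Okafor 1,633,734.38 → $1,633,730; Andrade 233,390.62 → $233,390; Dube 466,781.25 → $466,780.
Rounding difference +$10 applied to Okafor → $1,633,740.

Ferraro: $1,400,340 | Ibarra: $948,150 | Okafor: $1,633,740 | Andrade: $233,390 | Dube: $466,780 | Halvorsen: $240,700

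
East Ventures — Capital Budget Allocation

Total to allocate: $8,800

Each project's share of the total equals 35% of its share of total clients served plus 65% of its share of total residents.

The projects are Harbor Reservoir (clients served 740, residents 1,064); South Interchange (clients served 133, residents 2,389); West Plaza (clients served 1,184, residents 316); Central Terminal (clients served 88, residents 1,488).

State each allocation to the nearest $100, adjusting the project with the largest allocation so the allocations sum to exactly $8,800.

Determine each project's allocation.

Harbor Reservoir: $2,200; South Interchange: $2,900; West Plaza: $2,000; Central Terminal: $1,700

Clients served total 2,145; residents total 5,257.
Composite weights (35% clients served + 65% residents): Harbor Reservoir 0.2523; South Interchange 0.3171; West Plaza 0.2323; Central Terminal 0.1983.
Proportional shares: Harbor Reservoir 2,220.27; South Interchange 2,790.38; West Plaza 2,043.93; Central Terminal 1,745.41.
Rounded to nearest $100: Harbor Reservoir $2,200; South Interchange $2,800; West Plaza $2,000; Central Terminal $1,700. Sum = $8,700.
Difference $8,800 − $8,700 = +$100 applied to largest allocation (South Interchange): South Interchange becomes $2,900.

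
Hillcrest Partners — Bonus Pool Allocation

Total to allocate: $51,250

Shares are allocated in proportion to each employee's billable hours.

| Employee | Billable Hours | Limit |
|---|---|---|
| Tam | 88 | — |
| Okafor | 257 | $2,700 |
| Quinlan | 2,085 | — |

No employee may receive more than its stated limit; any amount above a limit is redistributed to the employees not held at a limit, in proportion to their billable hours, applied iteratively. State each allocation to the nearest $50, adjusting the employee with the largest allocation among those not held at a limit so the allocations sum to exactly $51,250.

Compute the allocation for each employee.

Tam: $1,950 · Okafor: $2,700 · Quinlan: $46,600

Combined billable hours = 2,430.
Unconstrained shares: Tam 1,855.97; Okafor 5,420.27; Quinlan 43,973.77.
Cap binds for Okafor ($2,700); residual $48,550 reallocated over remaining billable hours 2,173.
Remaining shares: Tam 1,966.13 → $1,950; Quinlan 46,583.87 → $46,600.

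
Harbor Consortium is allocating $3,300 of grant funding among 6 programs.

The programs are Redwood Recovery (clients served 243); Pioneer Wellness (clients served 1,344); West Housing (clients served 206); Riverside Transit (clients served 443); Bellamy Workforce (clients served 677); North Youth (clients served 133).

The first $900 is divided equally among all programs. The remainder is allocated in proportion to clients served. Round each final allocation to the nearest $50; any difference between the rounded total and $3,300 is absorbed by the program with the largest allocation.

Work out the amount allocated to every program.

First tranche $900 split equally: $150 each.
Remainder $2,400 by clients served (total 3,046): Redwood Recovery 191.46 → $200; Pioneer Wellness 1,058.96 → $1,050; West Housing 162.31 → $150; Riverside Transit 349.05 → $350; Bellamy Workforce 533.42 → $550; North Youth 104.79 → $100.
Totals: Redwood Recovery $150 + $200 = $350; Pioneer Wellness $150 + $1,050 = $1,200; West Housing $150 + $150 = $300; Riverside Transit $150 + $350 = $500; Bellamy Workforce $150 + $550 = $700; North Youth $150 + $100 = $250.

Redwood Recovery: $350 | Pioneer Wellness: $1,200 | West Housing: $300 | Riverside Transit: $500 | Bellamy Workforce: $700 | North Youth: $250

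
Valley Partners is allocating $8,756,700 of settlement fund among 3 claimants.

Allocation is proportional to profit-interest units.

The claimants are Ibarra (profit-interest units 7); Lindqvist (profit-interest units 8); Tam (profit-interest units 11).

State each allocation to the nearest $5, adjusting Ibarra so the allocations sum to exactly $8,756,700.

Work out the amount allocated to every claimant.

Ibarra: $2,357,570; Lindqvist: $2,694,370; Tam: $3,704,760

Sum of profit-interest units: 26.
Pro-rata amounts: Ibarra 7/26 × $8,756,700 = 2,357,573.08; Lindqvist 8/26 × $8,756,700 = 2,694,369.23; Tam 11/26 × $8,756,700 = 3,704,757.69.
Rounded to nearest $5: Ibarra $2,357,575; Lindqvist $2,694,370; Tam $3,704,760. Sum = $8,756,705.
Difference $8,756,700 − $8,756,705 = −$5 applied to Ibarra: Ibarra becomes $2,357,570.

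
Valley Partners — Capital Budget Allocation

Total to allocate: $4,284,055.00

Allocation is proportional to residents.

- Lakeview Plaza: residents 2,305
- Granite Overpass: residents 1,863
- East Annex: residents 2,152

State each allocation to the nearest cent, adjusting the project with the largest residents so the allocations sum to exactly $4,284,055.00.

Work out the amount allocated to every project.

Lakeview Plaza: $1,562,459.93; Granite Overpass: $1,262,847.23; East Annex: $1,458,747.84

Residents total: 2,305 + 1,863 + 2,152 = 6,320.
Unrounded shares: Lakeview Plaza 1,562,459.9328; Granite Overpass 1,262,847.2255; East Annex 1,458,747.8418.
After rounding (cent): Lakeview Plaza $1,562,459.93; Granite Overpass $1,262,847.23; East Annex $1,458,747.84. Sum = $4,284,055.00.
Sum already equals the total — no adjustment.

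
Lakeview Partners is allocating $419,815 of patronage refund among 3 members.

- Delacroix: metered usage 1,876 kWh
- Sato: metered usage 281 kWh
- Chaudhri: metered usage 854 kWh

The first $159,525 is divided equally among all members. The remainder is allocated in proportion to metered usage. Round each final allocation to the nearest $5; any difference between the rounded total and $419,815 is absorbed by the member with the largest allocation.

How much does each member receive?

$159,525 shared equally gives $53,175 per member.
Remainder $260,290 by metered usage (total 3,011): Delacroix 162,173.38 → $162,175; Sato 24,291.43 → $24,290; Chaudhri 73,825.19 → $73,825.
Totals: Delacroix $53,175 + $162,175 = $215,350; Sato $53,175 + $24,290 = $77,465; Chaudhri $53,175 + $73,825 = $127,000.

Delacroix: $215,350 · Sato: $77,465 · Chaudhri: $127,000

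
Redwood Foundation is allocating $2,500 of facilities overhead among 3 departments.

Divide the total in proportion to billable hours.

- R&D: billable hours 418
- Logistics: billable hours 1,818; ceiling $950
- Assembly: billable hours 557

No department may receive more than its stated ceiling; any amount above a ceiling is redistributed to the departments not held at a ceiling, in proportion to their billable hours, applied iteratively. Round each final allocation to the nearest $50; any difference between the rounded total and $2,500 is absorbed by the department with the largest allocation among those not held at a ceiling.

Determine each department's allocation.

Sum of billable hours: 2,793.
Proportional shares (ignoring caps): R&D 374.15; Logistics 1,627.28; Assembly 498.57.
Held at cap: Logistics ($950); residual $1,550 reallocated over remaining billable hours 975.
Redistributed shares: R&D 664.51 → $650; Assembly 885.49 → $900.

R&D: $650; Logistics: $950; Assembly: $900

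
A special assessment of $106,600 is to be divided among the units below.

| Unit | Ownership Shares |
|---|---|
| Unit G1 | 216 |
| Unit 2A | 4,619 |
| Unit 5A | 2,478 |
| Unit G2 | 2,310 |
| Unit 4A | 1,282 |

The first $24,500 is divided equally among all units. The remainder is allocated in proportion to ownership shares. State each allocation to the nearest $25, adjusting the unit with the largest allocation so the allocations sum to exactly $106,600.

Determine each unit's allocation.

Unit G1: $6,525; Unit 2A: $39,675; Unit 5A: $23,550; Unit G2: $22,300; Unit 4A: $14,550

Equal tier: $24,500 ÷ 5 = $4,900 apiece.
Remainder $82,100 by ownership shares (total 10,905): Unit G1 1,626.19 → $1,625; Unit 2A 34,774.86 → $34,775; Unit 5A 18,656.01 → $18,650; Unit G2 17,391.20 → $17,400; Unit 4A 9,651.74 → $9,650.
Totals: Unit G1 $4,900 + $1,625 = $6,525; Unit 2A $4,900 + $34,775 = $39,675; Unit 5A $4,900 + $18,650 = $23,550; Unit G2 $4,900 + $17,400 = $22,300; Unit 4A $4,900 + $9,650 = $14,550.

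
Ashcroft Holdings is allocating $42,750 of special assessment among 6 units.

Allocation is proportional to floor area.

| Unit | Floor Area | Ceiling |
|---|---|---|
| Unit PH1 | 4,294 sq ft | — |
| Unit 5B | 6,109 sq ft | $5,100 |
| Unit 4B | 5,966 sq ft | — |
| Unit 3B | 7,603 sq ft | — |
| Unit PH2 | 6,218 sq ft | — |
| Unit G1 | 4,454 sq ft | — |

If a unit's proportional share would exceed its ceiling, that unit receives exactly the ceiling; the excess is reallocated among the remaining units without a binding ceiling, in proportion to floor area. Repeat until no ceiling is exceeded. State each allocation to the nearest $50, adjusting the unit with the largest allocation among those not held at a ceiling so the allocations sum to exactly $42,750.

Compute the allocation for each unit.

Floor area total: 34,644.
Proportional shares (ignoring caps): Unit PH1 5,298.71; Unit 5B 7,538.38; Unit 4B 7,361.92; Unit 3B 9,381.95; Unit PH2 7,672.89; Unit G1 5,496.15.
Held at cap: Unit 5B ($5,100); balance $37,650 reallocated over remaining floor area 28,535.
Remaining shares: Unit PH1 5,665.64 → $5,650; Unit 4B 7,871.73 → $7,850; Unit 3B 10,031.64 → $10,050; Unit PH2 8,204.23 → $8,200; Unit G1 5,876.75 → $5,900.

Unit PH1: $5,650 · Unit 5B: $5,100 · Unit 4B: $7,850 · Unit 3B: $10,050 · Unit PH2: $8,200 · Unit G1: $5,900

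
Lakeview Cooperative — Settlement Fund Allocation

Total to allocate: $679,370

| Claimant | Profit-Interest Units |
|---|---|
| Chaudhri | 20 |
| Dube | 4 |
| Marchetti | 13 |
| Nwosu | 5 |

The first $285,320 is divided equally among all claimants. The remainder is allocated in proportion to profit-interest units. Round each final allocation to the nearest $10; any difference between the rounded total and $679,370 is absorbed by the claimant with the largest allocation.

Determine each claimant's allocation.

Equal tier: $285,320 ÷ 4 = $71,330 apiece.
Remainder $394,050 by profit-interest units (total 42): Chaudhri 187,642.86 → $187,640; Dube 37,528.57 → $37,530; Marchetti 121,967.86 → $121,970; Nwosu 46,910.71 → $46,910.
Totals: Chaudhri $71,330 + $187,640 = $258,970; Dube $71,330 + $37,530 = $108,860; Marchetti $71,330 + $121,970 = $193,300; Nwosu $71,330 + $46,910 = $118,240.

Chaudhri: $258,970; Dube: $108,860; Marchetti: $193,300; Nwosu: $118,240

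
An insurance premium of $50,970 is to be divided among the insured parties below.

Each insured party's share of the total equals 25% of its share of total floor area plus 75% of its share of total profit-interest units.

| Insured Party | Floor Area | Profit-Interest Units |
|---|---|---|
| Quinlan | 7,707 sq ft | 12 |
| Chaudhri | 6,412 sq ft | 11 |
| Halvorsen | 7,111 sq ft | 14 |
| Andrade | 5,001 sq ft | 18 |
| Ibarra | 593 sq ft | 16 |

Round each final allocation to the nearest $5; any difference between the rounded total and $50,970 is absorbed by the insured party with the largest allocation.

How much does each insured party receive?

Quinlan: $10,120 · Chaudhri: $8,970 · Halvorsen: $10,915 · Andrade: $12,070 · Ibarra: $8,895

Totals — floor area 26,824, profit-interest units 71.
Blended shares (25% floor area + 75% profit-interest units): Quinlan 0.1986; Chaudhri 0.1760; Halvorsen 0.2142; Andrade 0.2368; Ibarra 0.1745.
Proportional shares: Quinlan 10,122.13; Chaudhri 8,968.53; Halvorsen 10,915.83; Andrade 12,067.16; Ibarra 8,896.35.
At nearest $5: Quinlan $10,120; Chaudhri $8,970; Halvorsen $10,915; Andrade $12,065; Ibarra $8,895. Sum = $50,965.
Difference $50,970 − $50,965 = +$5 applied to largest allocation (Andrade): Andrade becomes $12,070.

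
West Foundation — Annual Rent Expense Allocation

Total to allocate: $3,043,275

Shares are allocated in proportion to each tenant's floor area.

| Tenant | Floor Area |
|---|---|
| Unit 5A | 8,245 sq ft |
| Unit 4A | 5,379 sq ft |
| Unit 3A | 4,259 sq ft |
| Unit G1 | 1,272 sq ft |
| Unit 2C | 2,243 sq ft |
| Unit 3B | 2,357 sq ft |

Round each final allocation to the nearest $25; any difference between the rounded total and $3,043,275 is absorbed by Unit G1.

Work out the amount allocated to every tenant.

Total floor area = 23,755.
Proportional shares: Unit 5A 8,245/23,755 × $3,043,275 = 1,056,274.57; Unit 4A 5,379/23,755 × $3,043,275 = 689,108.66; Unit 3A 4,259/23,755 × $3,043,275 = 545,624.43; Unit G1 1,272/23,755 × $3,043,275 = 162,957.10; Unit 2C 2,243/23,755 × $3,043,275 = 287,352.80; Unit 3B 2,357/23,755 × $3,043,275 = 301,957.45.
At nearest $25: Unit 5A $1,056,275; Unit 4A $689,100; Unit 3A $545,625; Unit G1 $162,950; Unit 2C $287,350; Unit 3B $301,950. Sum = $3,043,250.
Difference $3,043,275 − $3,043,250 = +$25 applied to Unit G1: Unit G1 becomes $162,975.

Unit 5A: $1,056,275; Unit 4A: $689,100; Unit 3A: $545,625; Unit G1: $162,975; Unit 2C: $287,350; Unit 3B: $301,950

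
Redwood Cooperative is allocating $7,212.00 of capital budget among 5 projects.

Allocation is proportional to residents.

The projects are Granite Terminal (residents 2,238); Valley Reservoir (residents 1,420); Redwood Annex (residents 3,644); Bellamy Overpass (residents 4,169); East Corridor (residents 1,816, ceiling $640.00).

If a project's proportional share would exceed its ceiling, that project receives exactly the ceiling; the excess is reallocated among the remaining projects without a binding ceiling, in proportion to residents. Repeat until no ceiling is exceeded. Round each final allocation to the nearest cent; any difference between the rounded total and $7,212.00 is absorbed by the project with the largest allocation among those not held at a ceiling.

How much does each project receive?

Combined residents = 13,287.
Pro-rata shares before constraints: Granite Terminal 1,214.7555; Valley Reservoir 770.7564; Redwood Annex 1,977.9128; Bellamy Overpass 2,262.8756; East Corridor 985.6997.
Capped: East Corridor ($640.00); balance $6,572.00 reallocated over remaining residents 11,471.
Shares after redistribution: Granite Terminal 1,282.2017 → $1,282.20; Valley Reservoir 813.5507 → $813.55; Redwood Annex 2,087.7315 → $2,087.73; Bellamy Overpass 2,388.5161 → $2,388.52.

Granite Terminal: $1,282.20 · Valley Reservoir: $813.55 · Redwood Annex: $2,087.73 · Bellamy Overpass: $2,388.52 · East Corridor: $640.00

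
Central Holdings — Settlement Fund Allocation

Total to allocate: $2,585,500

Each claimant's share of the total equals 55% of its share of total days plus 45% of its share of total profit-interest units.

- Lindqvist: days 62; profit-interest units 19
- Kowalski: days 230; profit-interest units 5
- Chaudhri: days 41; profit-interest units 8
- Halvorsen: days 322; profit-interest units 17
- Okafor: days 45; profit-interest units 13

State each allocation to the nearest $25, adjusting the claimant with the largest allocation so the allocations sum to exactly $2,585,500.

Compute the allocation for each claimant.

Totals — days 700, profit-interest units 62.
Blended shares (55% days + 45% profit-interest units): Lindqvist 0.1866; Kowalski 0.2170; Chaudhri 0.0903; Halvorsen 0.3764; Okafor 0.1297.
Unrounded shares: Lindqvist 482,499.58; Kowalski 561,065.41; Chaudhri 233,415.84; Halvorsen 973,148.84; Okafor 335,370.33.
Rounded to nearest $25: Lindqvist $482,500; Kowalski $561,075; Chaudhri $233,425; Halvorsen $973,150; Okafor $335,375. Sum = $2,585,525.
Difference $2,585,500 − $2,585,525 = −$25 applied to largest allocation (Halvorsen): Halvorsen becomes $973,125.

Lindqvist: $482,500 | Kowalski: $561,075 | Chaudhri: $233,425 | Halvorsen: $973,125 | Okafor: $335,375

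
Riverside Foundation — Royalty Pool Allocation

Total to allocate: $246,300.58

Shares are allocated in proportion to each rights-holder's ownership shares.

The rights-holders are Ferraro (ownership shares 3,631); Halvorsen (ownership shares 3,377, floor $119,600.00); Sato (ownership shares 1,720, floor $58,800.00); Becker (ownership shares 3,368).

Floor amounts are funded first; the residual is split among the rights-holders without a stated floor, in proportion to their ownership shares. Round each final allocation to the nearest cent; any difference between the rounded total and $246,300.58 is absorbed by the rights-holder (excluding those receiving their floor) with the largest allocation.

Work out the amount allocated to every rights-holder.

Minimums first: Halvorsen $119,600.00; Sato $58,800.00. Balance $67,900.58.
Balance split over remaining ownership shares 6,999: Ferraro 35,226.0331 → $35,226.03; Becker 32,674.5469 → $32,674.55.

Ferraro: $35,226.03 | Halvorsen: $119,600.00 | Sato: $58,800.00 | Becker: $32,674.55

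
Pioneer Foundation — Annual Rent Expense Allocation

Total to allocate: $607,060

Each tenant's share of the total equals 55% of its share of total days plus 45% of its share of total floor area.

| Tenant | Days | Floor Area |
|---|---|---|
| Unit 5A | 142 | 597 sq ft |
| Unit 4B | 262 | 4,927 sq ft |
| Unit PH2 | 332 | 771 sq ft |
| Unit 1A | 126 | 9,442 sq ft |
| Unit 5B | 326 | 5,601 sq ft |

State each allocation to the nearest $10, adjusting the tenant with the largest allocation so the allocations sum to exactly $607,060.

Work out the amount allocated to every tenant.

Unit 5A: $47,550; Unit 4B: $136,710; Unit PH2: $103,180; Unit 1A: $156,290; Unit 5B: $163,330

Days total 1,188; floor area total 21,338.
Blended shares (55% days + 45% floor area): Unit 5A 0.0783; Unit 4B 0.2252; Unit PH2 0.1700; Unit 1A 0.2575; Unit 5B 0.2690.
Unrounded shares: Unit 5A 47,551.59; Unit 4B 136,711.41; Unit PH2 103,178.00; Unit 1A 156,291.82; Unit 5B 163,327.17.
After rounding ($10): Unit 5A $47,550; Unit 4B $136,710; Unit PH2 $103,180; Unit 1A $156,290; Unit 5B $163,330. Sum = $607,060.
Rounded total matches; no reconciliation needed.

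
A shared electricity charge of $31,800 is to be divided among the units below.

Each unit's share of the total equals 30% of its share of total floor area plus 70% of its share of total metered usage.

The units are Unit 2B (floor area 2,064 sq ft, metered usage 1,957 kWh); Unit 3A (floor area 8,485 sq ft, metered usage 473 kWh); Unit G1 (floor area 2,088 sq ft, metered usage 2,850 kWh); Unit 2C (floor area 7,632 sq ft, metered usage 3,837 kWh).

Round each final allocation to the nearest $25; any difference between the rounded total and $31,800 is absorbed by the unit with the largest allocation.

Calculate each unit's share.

Floor area total 20,269; metered usage total 9,117.
Blended shares (30% floor area + 70% metered usage): Unit 2B 0.1808; Unit 3A 0.1619; Unit G1 0.2497; Unit 2C 0.4076.
Proportional shares: Unit 2B 5,749.66; Unit 3A 5,148.50; Unit G1 7,941.30; Unit 2C 12,960.54.
Rounded to nearest $25: Unit 2B $5,750; Unit 3A $5,150; Unit G1 $7,950; Unit 2C $12,950. Sum = $31,800.
Rounded total matches; no reconciliation needed.

Unit 2B: $5,750 | Unit 3A: $5,150 | Unit G1: $7,950 | Unit 2C: $12,950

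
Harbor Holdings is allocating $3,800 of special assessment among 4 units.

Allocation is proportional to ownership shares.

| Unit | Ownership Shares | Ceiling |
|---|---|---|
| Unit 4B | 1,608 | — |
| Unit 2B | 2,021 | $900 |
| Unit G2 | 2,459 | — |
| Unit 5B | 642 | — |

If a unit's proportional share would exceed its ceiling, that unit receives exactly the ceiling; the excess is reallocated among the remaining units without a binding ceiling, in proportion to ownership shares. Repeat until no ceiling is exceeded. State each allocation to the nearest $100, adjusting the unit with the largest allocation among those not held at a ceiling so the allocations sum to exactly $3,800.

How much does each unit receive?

Unit 4B: $1,000 · Unit 2B: $900 · Unit G2: $1,500 · Unit 5B: $400

Total ownership shares = 6,730.
Proportional shares (ignoring caps): Unit 4B 907.93; Unit 2B 1,141.13; Unit G2 1,388.44; Unit 5B 362.50.
Held at cap: Unit 2B ($900); residual $2,900 reallocated over remaining ownership shares 4,709.
Redistributed shares: Unit 4B 990.27 → $1,000; Unit G2 1,514.36 → $1,500; Unit 5B 395.37 → $400.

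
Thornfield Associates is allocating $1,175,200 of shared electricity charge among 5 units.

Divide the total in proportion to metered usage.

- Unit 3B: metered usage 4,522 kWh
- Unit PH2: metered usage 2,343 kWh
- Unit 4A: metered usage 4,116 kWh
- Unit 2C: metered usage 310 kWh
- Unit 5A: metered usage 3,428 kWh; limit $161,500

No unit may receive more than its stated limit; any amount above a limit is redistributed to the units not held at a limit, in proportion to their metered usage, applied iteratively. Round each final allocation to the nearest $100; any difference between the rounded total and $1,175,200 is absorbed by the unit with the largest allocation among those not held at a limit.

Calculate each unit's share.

Unit 3B: $406,000; Unit PH2: $210,400; Unit 4A: $369,500; Unit 2C: $27,800; Unit 5A: $161,500

Metered usage total: 14,719.
Unconstrained shares: Unit 3B 361,047.25; Unit PH2 187,070.70; Unit 4A 328,631.24; Unit 2C 24,751.14; Unit 5A 273,699.68.
Cap binds for Unit 5A ($161,500); residual $1,013,700 reallocated over remaining metered usage 11,291.
Shares after redistribution: Unit 3B 405,982.77 → $406,000; Unit PH2 210,353.30 → $210,400; Unit 4A 369,532.30 → $369,500; Unit 2C 27,831.64 → $27,800.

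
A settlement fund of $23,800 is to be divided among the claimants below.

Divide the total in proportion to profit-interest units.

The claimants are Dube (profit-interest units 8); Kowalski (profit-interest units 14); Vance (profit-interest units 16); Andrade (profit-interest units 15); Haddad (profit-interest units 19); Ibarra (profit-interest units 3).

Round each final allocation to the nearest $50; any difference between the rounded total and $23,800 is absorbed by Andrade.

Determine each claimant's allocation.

Dube: $2,550; Kowalski: $4,450; Vance: $5,100; Andrade: $4,700; Haddad: $6,050; Ibarra: $950

Total profit-interest units = 75.
Raw shares: Dube 8/75 × $23,800 = 2,538.67; Kowalski 14/75 × $23,800 = 4,442.67; Vance 16/75 × $23,800 = 5,077.33; Andrade 15/75 × $23,800 = 4,760.00; Haddad 19/75 × $23,800 = 6,029.33; Ibarra 3/75 × $23,800 = 952.00.
Rounded to nearest $50: Dube $2,550; Kowalski $4,450; Vance $5,100; Andrade $4,750; Haddad $6,050; Ibarra $950. Sum = $23,850.
Difference $23,800 − $23,850 = −$50 applied to Andrade: Andrade becomes $4,700.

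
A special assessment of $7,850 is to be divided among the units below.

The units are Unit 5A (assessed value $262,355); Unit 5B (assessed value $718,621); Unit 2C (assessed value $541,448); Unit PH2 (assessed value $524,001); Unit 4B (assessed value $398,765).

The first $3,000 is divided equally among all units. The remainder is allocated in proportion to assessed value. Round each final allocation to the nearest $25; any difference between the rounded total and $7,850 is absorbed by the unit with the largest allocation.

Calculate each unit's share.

Unit 5A: $1,125 · Unit 5B: $2,000 · Unit 2C: $1,675 · Unit PH2: $1,650 · Unit 4B: $1,400

Equal tier: $3,000 ÷ 5 = $600 apiece.
Remainder $4,850 by assessed value (total 2,445,190): Unit 5A 520.38 → $525; Unit 5B 1,425.37 → $1,425; Unit 2C 1,073.95 → $1,075; Unit PH2 1,039.35 → $1,050; Unit 4B 790.94 → $800.
Rounding difference −$25 on remainder applied to Unit 5B.
Totals: Unit 5A $600 + $525 = $1,125; Unit 5B $600 + $1,400 = $2,000; Unit 2C $600 + $1,075 = $1,675; Unit PH2 $600 + $1,050 = $1,650; Unit 4B $600 + $800 = $1,400.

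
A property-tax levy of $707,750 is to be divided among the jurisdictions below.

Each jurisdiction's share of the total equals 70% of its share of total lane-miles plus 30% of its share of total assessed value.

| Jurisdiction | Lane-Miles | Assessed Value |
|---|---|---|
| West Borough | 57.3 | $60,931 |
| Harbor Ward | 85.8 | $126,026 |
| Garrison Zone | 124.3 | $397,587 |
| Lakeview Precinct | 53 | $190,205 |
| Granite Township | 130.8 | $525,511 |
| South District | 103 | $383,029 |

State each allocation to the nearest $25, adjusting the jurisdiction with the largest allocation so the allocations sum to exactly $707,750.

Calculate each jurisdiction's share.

West Borough: $58,900 · Harbor Ward: $92,600 · Garrison Zone: $161,275 · Lakeview Precinct: $71,375 · Granite Township: $183,200 · South District: $140,400

Totals — lane-miles 554.2, assessed value 1,683,289.
Combined weights (70% lane-miles + 30% assessed value): West Borough 0.0832; Harbor Ward 0.1308; Garrison Zone 0.2279; Lakeview Precinct 0.1008; Granite Township 0.2589; South District 0.1984.
Pro-rata amounts: West Borough 58,908.77; Harbor Ward 92,597.13; Garrison Zone 161,267.94; Lakeview Precinct 71,371.04; Granite Township 183,214.54; South District 140,390.58.
After rounding ($25): West Borough $58,900; Harbor Ward $92,600; Garrison Zone $161,275; Lakeview Precinct $71,375; Granite Township $183,225; South District $140,400. Sum = $707,775.
Difference $707,750 − $707,775 = −$25 applied to largest allocation (Granite Township): Granite Township becomes $183,200.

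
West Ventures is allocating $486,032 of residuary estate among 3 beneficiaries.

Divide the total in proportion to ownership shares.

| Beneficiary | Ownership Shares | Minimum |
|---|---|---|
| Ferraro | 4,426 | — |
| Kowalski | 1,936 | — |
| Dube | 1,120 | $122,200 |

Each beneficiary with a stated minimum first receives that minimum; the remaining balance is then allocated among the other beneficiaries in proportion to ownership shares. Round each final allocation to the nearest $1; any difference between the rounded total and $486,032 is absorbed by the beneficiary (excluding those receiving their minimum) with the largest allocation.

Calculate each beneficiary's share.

Guaranteed amounts: Dube $122,200. Remaining pool $363,832.
Remaining pool split over remaining ownership shares 6,362: Ferraro 253,115.44 → $253,115; Kowalski 110,716.56 → $110,717.

Ferraro: $253,115 | Kowalski: $110,717 | Dube: $122,200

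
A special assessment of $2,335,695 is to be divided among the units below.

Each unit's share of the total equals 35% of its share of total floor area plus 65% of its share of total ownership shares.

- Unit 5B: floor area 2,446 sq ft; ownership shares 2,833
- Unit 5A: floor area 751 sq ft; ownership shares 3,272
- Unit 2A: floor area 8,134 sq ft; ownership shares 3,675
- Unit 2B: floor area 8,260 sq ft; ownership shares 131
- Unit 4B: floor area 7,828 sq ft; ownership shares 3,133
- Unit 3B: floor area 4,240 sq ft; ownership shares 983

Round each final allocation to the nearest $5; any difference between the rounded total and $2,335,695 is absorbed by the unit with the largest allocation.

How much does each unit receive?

Floor area total 31,659; ownership shares total 14,027.
Blended shares (35% floor area + 65% ownership shares): Unit 5B 0.1583; Unit 5A 0.1599; Unit 2A 0.2602; Unit 2B 0.0974; Unit 4B 0.2317; Unit 3B 0.0924.
Proportional shares: Unit 5B 369,787.81; Unit 5A 373,534.64; Unit 2A 607,795.60; Unit 2B 227,466.98; Unit 4B 541,231.16; Unit 3B 215,878.81.
After rounding ($5): Unit 5B $369,790; Unit 5A $373,535; Unit 2A $607,795; Unit 2B $227,465; Unit 4B $541,230; Unit 3B $215,880. Sum = $2,335,695.
No rounding difference to absorb.

Unit 5B: $369,790; Unit 5A: $373,535; Unit 2A: $607,795; Unit 2B: $227,465; Unit 4B: $541,230; Unit 3B: $215,880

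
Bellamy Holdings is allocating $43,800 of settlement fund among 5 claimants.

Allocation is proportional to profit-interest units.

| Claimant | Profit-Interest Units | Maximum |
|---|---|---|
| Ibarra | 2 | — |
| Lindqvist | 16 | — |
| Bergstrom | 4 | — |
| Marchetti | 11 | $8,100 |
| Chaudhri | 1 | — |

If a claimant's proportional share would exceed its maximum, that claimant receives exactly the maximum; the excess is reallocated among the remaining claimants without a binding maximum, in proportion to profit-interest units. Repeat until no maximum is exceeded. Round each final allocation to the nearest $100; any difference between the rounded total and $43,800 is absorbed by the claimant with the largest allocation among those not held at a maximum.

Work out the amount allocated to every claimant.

Combined profit-interest units = 34.
Proportional shares (ignoring caps): Ibarra 2,576.47; Lindqvist 20,611.76; Bergstrom 5,152.94; Marchetti 14,170.59; Chaudhri 1,288.24.
Held at cap: Marchetti ($8,100); residual $35,700 reallocated over remaining profit-interest units 23.
Redistributed shares: Ibarra 3,104.35 → $3,100; Lindqvist 24,834.78 → $24,800; Bergstrom 6,208.70 → $6,200; Chaudhri 1,552.17 → $1,600.

Ibarra: $3,100 · Lindqvist: $24,800 · Bergstrom: $6,200 · Marchetti: $8,100 · Chaudhri: $1,600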